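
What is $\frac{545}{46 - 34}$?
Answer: $\frac{545}{12} \approx 45.417$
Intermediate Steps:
$\frac{545}{46 - 34} = \frac{545}{12}$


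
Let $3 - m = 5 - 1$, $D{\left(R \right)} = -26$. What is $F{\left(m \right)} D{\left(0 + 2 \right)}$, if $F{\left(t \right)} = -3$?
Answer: $78$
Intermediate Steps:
$m = -1$ ($m = 3 - \left(5 - 1\right) = 3 - 4 = -1$)
$F{\left(m \right)} D{\left(0 + 2 \right)} = \left(-3\right) \left(-26\right) = 78$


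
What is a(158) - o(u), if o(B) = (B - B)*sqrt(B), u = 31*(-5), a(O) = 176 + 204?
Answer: 380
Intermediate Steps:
a(O) = 380
u = -155
o(B) = 0 (o(B) = 0*sqrt(B) = 0)
a(158) - o(u) = 380 - 1*0 = 380 + 0 = 380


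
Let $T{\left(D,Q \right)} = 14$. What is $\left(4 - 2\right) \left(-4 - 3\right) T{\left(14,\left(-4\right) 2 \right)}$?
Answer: $-196$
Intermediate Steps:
$\left(4 - 2\right) \left(-4 - 3\right) T{\left(14,\left(-4\right) 2 \right)} = \left(4 - 2\right) \left(-4 - 3\right) 14 = 2 \left(-4 - 3\right) 14 = 2 \left(-7\right) 14 = \left(-14\right) 14 = -196$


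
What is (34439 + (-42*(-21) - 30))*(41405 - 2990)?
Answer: 1355703765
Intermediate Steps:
(34439 + (-42*(-21) - 30))*(41405 - 2990) = (34439 + (882 - 30))*38415 = (34439 + 852)*38415 = 35291*38415 = 1355703765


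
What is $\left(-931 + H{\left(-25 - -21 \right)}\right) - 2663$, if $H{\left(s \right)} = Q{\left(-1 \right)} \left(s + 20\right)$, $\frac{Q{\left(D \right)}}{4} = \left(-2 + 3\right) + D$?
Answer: $-3594$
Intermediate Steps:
$Q{\left(D \right)} = 4 + 4 D$ ($Q{\left(D \right)} = 4 \left(\left(-2 + 3\right) + D\right) = 4 \left(1 + D\right) = 4 + 4 D$)
$H{\left(s \right)} = 0$ ($H{\left(s \right)} = \left(4 + 4 \left(-1\right)\right) \left(s + 20\right) = \left(4 - 4\right) \left(20 + s\right) = 0 \left(20 + s\right) = 0$)
$\left(-931 + H{\left(-25 - -21 \right)}\right) - 2663 = \left(-931 + 0\right) - 2663 = -931 - 2663 = -3594$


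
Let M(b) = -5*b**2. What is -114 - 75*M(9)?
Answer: 30261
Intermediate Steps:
-114 - 75*M(9) = -114 - (-375)*9**2 = -114 - (-375)*81 = -114 - 75*(-405) = -114 + 30375 = 30261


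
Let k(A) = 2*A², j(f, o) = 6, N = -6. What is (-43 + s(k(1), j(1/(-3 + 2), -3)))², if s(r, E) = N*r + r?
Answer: 2809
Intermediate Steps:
s(r, E) = -5*r (s(r, E) = -6*r + r = -5*r)
(-43 + s(k(1), j(1/(-3 + 2), -3)))² = (-43 - 10*1²)² = (-43 - 10)² = (-53)² = 2809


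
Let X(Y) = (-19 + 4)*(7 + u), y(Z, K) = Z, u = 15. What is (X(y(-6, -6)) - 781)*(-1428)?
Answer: 1586508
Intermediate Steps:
X(Y) = -330 (X(Y) = (-19 + 4)*(7 + 15) = -15*22 = -330)
(X(y(-6, -6)) - 781)*(-1428) = (-330 - 781)*(-1428) = -1111*(-1428) = 1586508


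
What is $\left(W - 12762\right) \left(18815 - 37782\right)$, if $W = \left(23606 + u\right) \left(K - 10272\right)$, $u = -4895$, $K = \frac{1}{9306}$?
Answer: $\frac{342694661357529}{94} \approx 3.6457 \cdot 10^{12}$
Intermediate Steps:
$K = \frac{1}{9306} \approx 0.00010746$
$W = - \frac{18066742659}{94}$ ($W = \left(23606 - 4895\right) \left(\frac{1}{9306} - 10272\right) = 18711 \left(- \frac{95591231}{9306}\right) = - \frac{18066742659}{94} \approx -1.922 \cdot 10^{8}$)
$\left(W - 12762\right) \left(18815 - 37782\right) = \left(- \frac{18066742659}{94} - 12762\right) \left(18815 - 37782\right) = \left(- \frac{18066742659}{94} - 12762\right) \left(-18967\right) = \left(- \frac{18067942287}{94}\right) \left(-18967\right) = \frac{342694661357529}{94}$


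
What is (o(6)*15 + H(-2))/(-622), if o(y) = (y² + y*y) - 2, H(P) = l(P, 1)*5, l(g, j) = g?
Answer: -520/311 ≈ -1.6720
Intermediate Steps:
H(P) = 5*P (H(P) = P*5 = 5*P)
o(y) = -2 + 2*y² (o(y) = (y² + y²) - 2 = 2*y² - 2 = -2 + 2*y²)
(o(6)*15 + H(-2))/(-622) = ((-2 + 2*6²)*15 + 5*(-2))/(-622) = ((-2 + 2*36)*15 - 10)*(-1/622) = ((-2 + 72)*15 - 10)*(-1/622) = (70*15 - 10)*(-1/622) = (1050 - 10)*(-1/622) = 1040*(-1/622) = -520/311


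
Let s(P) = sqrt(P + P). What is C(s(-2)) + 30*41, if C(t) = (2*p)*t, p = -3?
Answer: 1230 - 12*I ≈ 1230.0 - 12.0*I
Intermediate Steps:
s(P) = sqrt(2)*sqrt(P) (s(P) = sqrt(2*P) = sqrt(2)*sqrt(P))
C(t) = -6*t (C(t) = (2*(-3))*t = -6*t)
C(s(-2)) + 30*41 = -6*sqrt(2)*sqrt(-2) + 30*41 = -6*sqrt(2)*I*sqrt(2) + 1230 = -12*I + 1230 = 1230 - 12*I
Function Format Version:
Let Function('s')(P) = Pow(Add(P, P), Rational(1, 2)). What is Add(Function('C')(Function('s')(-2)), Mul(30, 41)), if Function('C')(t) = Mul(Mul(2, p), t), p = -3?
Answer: Add(1230, Mul(-12, I)) ≈ Add(1230.0, Mul(-12.000, I))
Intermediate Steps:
Function('s')(P) = Mul(Pow(2, Rational(1, 2)), Pow(P, Rational(1, 2))) (Function('s')(P) = Pow(Mul(2, P), Rational(1, 2)) = Mul(Pow(2, Rational(1, 2)), Pow(P, Rational(1, 2))))
Function('C')(t) = Mul(-6, t) (Function('C')(t) = Mul(Mul(2, -3), t) = Mul(-6, t))
Add(Function('C')(Function('s')(-2)), Mul(30, 41)) = Add(Mul(-6, Mul(Pow(2, Rational(1, 2)), Pow(-2, Rational(1, 2)))), Mul(30, 41)) = Add(Mul(-6, Mul(Pow(2, Rational(1, 2)), Mul(I, Pow(2, Rational(1, 2))))), 1230) = Add(Mul(-6, Mul(2, I)), 1230) = Add(Mul(-12, I), 1230) = Add(1230, Mul(-12, I))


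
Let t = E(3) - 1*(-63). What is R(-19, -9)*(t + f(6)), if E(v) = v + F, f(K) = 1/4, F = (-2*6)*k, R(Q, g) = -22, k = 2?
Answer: -1859/2 ≈ -929.50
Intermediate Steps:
F = -24 (F = -2*6*2 = -12*2 = -24)
f(K) = ¼
E(v) = -24 + v (E(v) = v - 24 = -24 + v)
t = 42 (t = (-24 + 3) - 1*(-63) = -21 + 63 = 42)
R(-19, -9)*(t + f(6)) = -22*(42 + ¼) = -22*169/4 = -1859/2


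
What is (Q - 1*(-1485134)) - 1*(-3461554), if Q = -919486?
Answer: 4027202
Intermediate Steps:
(Q - 1*(-1485134)) - 1*(-3461554) = (-919486 - 1*(-1485134)) - 1*(-3461554) = (-919486 + 1485134) + 3461554 = 565648 + 3461554 = 4027202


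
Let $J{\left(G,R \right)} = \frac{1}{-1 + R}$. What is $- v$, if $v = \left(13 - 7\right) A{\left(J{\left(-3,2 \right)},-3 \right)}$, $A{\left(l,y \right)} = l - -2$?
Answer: $-18$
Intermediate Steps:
$A{\left(l,y \right)} = 2 + l$ ($A{\left(l,y \right)} = l + 2 = 2 + l$)
$v = 18$ ($v = \left(13 - 7\right) \left(2 + \frac{1}{-1 + 2}\right) = 6 \left(2 + 1^{-1}\right) = 6 \left(2 + 1\right) = 6 \cdot 3 = 18$)
$- v = \left(-1\right) 18 = -18$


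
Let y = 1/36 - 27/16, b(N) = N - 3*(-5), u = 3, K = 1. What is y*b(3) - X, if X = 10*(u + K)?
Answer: -559/8 ≈ -69.875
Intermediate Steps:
b(N) = 15 + N (b(N) = N + 15 = 15 + N)
X = 40 (X = 10*(3 + 1) = 10*4 = 40)
y = -239/144 (y = 1*(1/36) - 27*1/16 = 1/36 - 27/16 = -239/144 ≈ -1.6597)
y*b(3) - X = -239*(15 + 3)/144 - 1*40 = -239/144*18 - 40 = -239/8 - 40 = -559/8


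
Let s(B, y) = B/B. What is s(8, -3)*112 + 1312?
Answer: 1424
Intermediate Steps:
s(B, y) = 1
s(8, -3)*112 + 1312 = 1*112 + 1312 = 112 + 1312 = 1424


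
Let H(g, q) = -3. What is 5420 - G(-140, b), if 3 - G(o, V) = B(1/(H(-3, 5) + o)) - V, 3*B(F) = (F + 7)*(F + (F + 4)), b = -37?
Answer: 111718846/20449 ≈ 5463.3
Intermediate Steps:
B(F) = (4 + 2*F)*(7 + F)/3 (B(F) = ((F + 7)*(F + (F + 4)))/3 = ((7 + F)*(F + (4 + F)))/3 = ((7 + F)*(4 + 2*F))/3 = ((4 + 2*F)*(7 + F))/3 = (4 + 2*F)*(7 + F)/3)
G(o, V) = -19/3 + V - 6/(-3 + o) - 2/(3*(-3 + o)²) (G(o, V) = 3 - ((28/3 + 6/(-3 + o) + 2*(1/(-3 + o))²/3) - V) = 3 - ((28/3 + 6/(-3 + o) + 2/(3*(-3 + o)²)) - V) = 3 - (28/3 - V + 6/(-3 + o) + 2/(3*(-3 + o)²)) = 3 + (-28/3 + V - 6/(-3 + o) - 2/(3*(-3 + o)²)) = -19/3 + V - 6/(-3 + o) - 2/(3*(-3 + o)²))
5420 - G(-140, b) = 5420 - (-19/3 - 37 - 6/(-3 - 140) + 2/(-3 - 140)³ - ⅔*(-140)/(-3 - 140)³) = 5420 - (-19/3 - 37 - 6/(-143) + 2/(-143)³ - ⅔*(-140)/(-143)³) = 5420 - (-19/3 - 37 - 6*(-1/143) + 2*(-1/2924207) - ⅔*(-140)*(-1/2924207)) = 5420 - (-19/3 - 37 + 6/143 - 2/2924207 - 280/8772621) = 5420 - 1*(-885266/20449) = 5420 + 885266/20449 = 111718846/20449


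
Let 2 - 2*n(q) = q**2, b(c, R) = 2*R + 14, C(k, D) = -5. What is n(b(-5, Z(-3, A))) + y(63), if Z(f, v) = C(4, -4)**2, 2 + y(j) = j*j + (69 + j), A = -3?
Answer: 2052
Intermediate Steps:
y(j) = 67 + j + j**2 (y(j) = -2 + (j*j + (69 + j)) = -2 + (j**2 + (69 + j)) = -2 + (69 + j + j**2) = 67 + j + j**2)
Z(f, v) = 25 (Z(f, v) = (-5)**2 = 25)
b(c, R) = 14 + 2*R
n(q) = 1 - q**2/2
n(b(-5, Z(-3, A))) + y(63) = (1 - (14 + 2*25)**2/2) + (67 + 63 + 63**2) = (1 - (14 + 50)**2/2) + (67 + 63 + 3969) = (1 - 1/2*64**2) + 4099 = (1 - 1/2*4096) + 4099 = (1 - 2048) + 4099 = -2047 + 4099 = 2052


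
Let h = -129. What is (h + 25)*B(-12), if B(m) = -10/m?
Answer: -260/3 ≈ -86.667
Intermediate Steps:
(h + 25)*B(-12) = (-129 + 25)*(-10/(-12)) = -(-1040)*(-1)/12 = -104*⅚ = -260/3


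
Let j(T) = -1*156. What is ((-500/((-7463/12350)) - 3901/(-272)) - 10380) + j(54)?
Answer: -1157570149/119408 ≈ -9694.3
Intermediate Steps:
j(T) = -156
((-500/((-7463/12350)) - 3901/(-272)) - 10380) + j(54) = ((-500/((-7463/12350)) - 3901/(-272)) - 10380) - 156 = ((-500/((-7463*1/12350)) - 3901*(-1/272)) - 10380) - 156 = ((-500/(-7463/12350) + 3901/272) - 10380) - 156 = ((-500*(-12350/7463) + 3901/272) - 10380) - 156 = ((6175000/7463 + 3901/272) - 10380) - 156 = (100512539/119408 - 10380) - 156 = -1138942501/119408 - 156 = -1157570149/119408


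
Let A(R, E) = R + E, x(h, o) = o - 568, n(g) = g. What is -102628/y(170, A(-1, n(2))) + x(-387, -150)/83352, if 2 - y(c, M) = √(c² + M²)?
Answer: 8543875033/1204311372 + 102628*√28901/28897 ≈ 610.86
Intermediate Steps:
x(h, o) = -568 + o
A(R, E) = E + R
y(c, M) = 2 - √(M² + c²) (y(c, M) = 2 - √(c² + M²) = 2 - √(M² + c²))
-102628/y(170, A(-1, n(2))) + x(-387, -150)/83352 = -102628/(2 - √((2 - 1)² + 170²)) + (-568 - 150)/83352 = -102628/(2 - √(1² + 28900)) - 718*1/83352 = -102628/(2 - √(1 + 28900)) - 359/41676 = -102628/(2 - √28901) - 359/41676 = -359/41676 - 102628/(2 - √28901)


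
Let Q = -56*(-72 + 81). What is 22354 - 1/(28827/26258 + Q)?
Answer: 295189178828/13205205 ≈ 22354.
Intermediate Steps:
Q = -504 (Q = -56*9 = -504)
22354 - 1/(28827/26258 + Q) = 22354 - 1/(28827/26258 - 504) = 22354 - 1/(-13205205/26258) = 22354 - 1*(-26258/13205205) = 22354 + 26258/13205205 = 295189178828/13205205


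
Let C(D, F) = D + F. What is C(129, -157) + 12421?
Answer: 12393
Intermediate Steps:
C(129, -157) + 12421 = (129 - 157) + 12421 = -28 + 12421 = 12393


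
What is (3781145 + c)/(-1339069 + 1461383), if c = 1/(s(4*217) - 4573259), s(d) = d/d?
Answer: 17292151620409/559373479012 ≈ 30.913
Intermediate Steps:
s(d) = 1
c = -1/4573258 (c = 1/(1 - 4573259) = 1/(-4573258) = -1/4573258 ≈ -2.1866e-7)
(3781145 + c)/(-1339069 + 1461383) = (3781145 - 1/4573258)/(-1339069 + 1461383) = (17292151620409/4573258)/122314 = (17292151620409/4573258)*(1/122314) = 17292151620409/559373479012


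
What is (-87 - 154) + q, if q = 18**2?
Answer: 83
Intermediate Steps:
q = 324
(-87 - 154) + q = (-87 - 154) + 324 = -241 + 324 = 83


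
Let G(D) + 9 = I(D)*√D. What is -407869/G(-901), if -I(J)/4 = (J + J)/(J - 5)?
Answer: 9782928657/152201885 - 8647945764*I*√901/152201885 ≈ 64.276 - 1705.5*I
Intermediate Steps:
I(J) = -8*J/(-5 + J) (I(J) = -4*(J + J)/(J - 5) = -4*2*J/(-5 + J) = -8*J/(-5 + J))
G(D) = -9 - 8*D^(3/2)/(-5 + D) (G(D) = -9 + (-8*D/(-5 + D))*√D = -9 - 8*D^(3/2)/(-5 + D))
-407869/G(-901) = -407869*(-5 - 901)/(45 - 9*(-901) - (-7208)*I*√901) = -407869*(-906/(45 + 8109 - (-7208)*I*√901)) = -407869*(-906/(45 + 8109 + 7208*I*√901)) = -407869*(-906/(8154 + 7208*I*√901)) = -407869/(-9 - 3604*I*√901/453)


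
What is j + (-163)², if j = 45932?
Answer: 72501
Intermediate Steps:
j + (-163)² = 45932 + (-163)² = 45932 + 26569 = 72501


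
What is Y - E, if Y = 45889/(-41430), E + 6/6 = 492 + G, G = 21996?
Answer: -931682299/41430 ≈ -22488.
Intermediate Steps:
E = 22487 (E = -1 + (492 + 21996) = -1 + 22488 = 22487)
Y = -45889/41430 (Y = 45889*(-1/41430) = -45889/41430 ≈ -1.1076)
Y - E = -45889/41430 - 1*22487 = -45889/41430 - 22487 = -931682299/41430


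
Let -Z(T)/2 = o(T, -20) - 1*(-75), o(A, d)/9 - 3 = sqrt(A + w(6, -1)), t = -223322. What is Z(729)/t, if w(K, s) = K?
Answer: 102/111661 + 63*sqrt(15)/111661 ≈ 0.0030986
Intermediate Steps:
o(A, d) = 27 + 9*sqrt(6 + A) (o(A, d) = 27 + 9*sqrt(A + 6) = 27 + 9*sqrt(6 + A))
Z(T) = -204 - 18*sqrt(6 + T) (Z(T) = -2*((27 + 9*sqrt(6 + T)) - 1*(-75)) = -2*((27 + 9*sqrt(6 + T)) + 75) = -2*(102 + 9*sqrt(6 + T)) = -204 - 18*sqrt(6 + T))
Z(729)/t = (-204 - 18*sqrt(6 + 729))/(-223322) = (-204 - 126*sqrt(15))*(-1/223322) = 102/111661 + 63*sqrt(15)/111661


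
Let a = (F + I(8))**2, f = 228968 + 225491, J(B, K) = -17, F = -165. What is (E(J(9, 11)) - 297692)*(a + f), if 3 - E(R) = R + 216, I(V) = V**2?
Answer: -138416638080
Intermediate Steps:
f = 454459
E(R) = -213 - R (E(R) = 3 - (R + 216) = 3 - (216 + R) = 3 + (-216 - R) = -213 - R)
a = 10201 (a = (-165 + 8**2)**2 = (-165 + 64)**2 = (-101)**2 = 10201)
(E(J(9, 11)) - 297692)*(a + f) = ((-213 - 1*(-17)) - 297692)*(10201 + 454459) = ((-213 + 17) - 297692)*464660 = (-196 - 297692)*464660 = -297888*464660 = -138416638080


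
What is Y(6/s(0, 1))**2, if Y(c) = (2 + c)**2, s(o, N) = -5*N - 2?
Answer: 4096/2401 ≈ 1.7060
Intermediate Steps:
s(o, N) = -2 - 5*N
Y(6/s(0, 1))**2 = ((2 + 6/(-2 - 5*1))**2)**2 = ((2 + 6/(-2 - 5))**2)**2 = ((2 + 6/(-7))**2)**2 = ((2 + 6*(-1/7))**2)**2 = ((2 - 6/7)**2)**2 = ((8/7)**2)**2 = (64/49)**2 = 4096/2401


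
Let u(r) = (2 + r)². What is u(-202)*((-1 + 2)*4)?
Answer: 160000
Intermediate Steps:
u(-202)*((-1 + 2)*4) = (2 - 202)²*((-1 + 2)*4) = (-200)²*(1*4) = 40000*4 = 160000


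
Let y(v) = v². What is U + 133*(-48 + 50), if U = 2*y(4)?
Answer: 298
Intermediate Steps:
U = 32 (U = 2*4² = 2*16 = 32)
U + 133*(-48 + 50) = 32 + 133*(-48 + 50) = 32 + 133*2 = 32 + 266 = 298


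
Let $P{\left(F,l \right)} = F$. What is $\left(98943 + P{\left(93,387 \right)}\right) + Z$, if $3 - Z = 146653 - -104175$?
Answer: $-151789$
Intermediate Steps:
$Z = -250825$ ($Z = 3 - \left(146653 - -104175\right) = 3 - \left(146653 + 104175\right) = 3 - 250828 = -250825$)
$\left(98943 + P{\left(93,387 \right)}\right) + Z = \left(98943 + 93\right) - 250825 = 99036 - 250825 = -151789$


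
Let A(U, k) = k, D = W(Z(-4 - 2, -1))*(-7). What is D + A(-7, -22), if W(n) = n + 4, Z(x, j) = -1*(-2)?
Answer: -64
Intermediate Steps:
Z(x, j) = 2
W(n) = 4 + n
D = -42 (D = (4 + 2)*(-7) = 6*(-7) = -42)
D + A(-7, -22) = -42 - 22 = -64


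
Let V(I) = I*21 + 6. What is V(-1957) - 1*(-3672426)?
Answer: 3631335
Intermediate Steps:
V(I) = 6 + 21*I (V(I) = 21*I + 6 = 6 + 21*I)
V(-1957) - 1*(-3672426) = (6 + 21*(-1957)) - 1*(-3672426) = (6 - 41097) + 3672426 = -41091 + 3672426 = 3631335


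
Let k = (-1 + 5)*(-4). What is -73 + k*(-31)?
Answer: 423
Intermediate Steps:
k = -16 (k = 4*(-4) = -16)
-73 + k*(-31) = -73 - 16*(-31) = -73 + 496 = 423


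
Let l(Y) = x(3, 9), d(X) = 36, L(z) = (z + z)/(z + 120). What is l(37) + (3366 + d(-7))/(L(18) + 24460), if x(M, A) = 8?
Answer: 2289467/281293 ≈ 8.1391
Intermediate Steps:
L(z) = 2*z/(120 + z) (L(z) = (2*z)/(120 + z) = 2*z/(120 + z))
l(Y) = 8
l(37) + (3366 + d(-7))/(L(18) + 24460) = 8 + (3366 + 36)/(2*18/(120 + 18) + 24460) = 8 + 3402/(2*18/138 + 24460) = 8 + 3402/(2*18*(1/138) + 24460) = 8 + 3402/(6/23 + 24460) = 8 + 3402/(562586/23) = 8 + 3402*(23/562586) = 8 + 39123/281293 = 2289467/281293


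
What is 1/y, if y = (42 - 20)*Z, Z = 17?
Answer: 1/374 ≈ 0.0026738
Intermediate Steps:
y = 374 (y = (42 - 20)*17 = 22*17 = 374)
1/y = 1/374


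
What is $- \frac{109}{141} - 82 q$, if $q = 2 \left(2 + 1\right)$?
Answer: $- \frac{69481}{141} \approx -492.77$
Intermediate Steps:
$q = 6$ ($q = 2 \cdot 3 = 6$)
$- \frac{109}{141} - 82 q = - \frac{109}{141} - 492 = - \frac{69481}{141}$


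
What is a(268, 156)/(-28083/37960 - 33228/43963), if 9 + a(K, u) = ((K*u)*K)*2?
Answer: -12465688703107640/831982603 ≈ -1.4983e+7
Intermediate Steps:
a(K, u) = -9 + 2*u*K² (a(K, u) = -9 + ((K*u)*K)*2 = -9 + (u*K²)*2 = -9 + 2*u*K²)
a(268, 156)/(-28083/37960 - 33228/43963) = (-9 + 2*156*268²)/(-28083/37960 - 33228/43963) = (-9 + 2*156*71824)/(-28083*1/37960 - 33228*1/43963) = (-9 + 22409088)/(-28083/37960 - 33228/43963) = 22409079/(-2495947809/1668835480) = 22409079*(-1668835480/2495947809) = -12465688703107640/831982603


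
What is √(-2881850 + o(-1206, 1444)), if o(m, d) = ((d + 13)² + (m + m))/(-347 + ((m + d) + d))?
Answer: I*√5133274332855/1335 ≈ 1697.1*I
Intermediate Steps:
o(m, d) = ((13 + d)² + 2*m)/(-347 + m + 2*d) (o(m, d) = ((13 + d)² + 2*m)/(-347 + ((d + m) + d)) = ((13 + d)² + 2*m)/(-347 + (m + 2*d)) = ((13 + d)² + 2*m)/(-347 + m + 2*d))
√(-2881850 + o(-1206, 1444)) = √(-2881850 + ((13 + 1444)² + 2*(-1206))/(-347 - 1206 + 2*1444)) = √(-2881850 + (1457² - 2412)/(-347 - 1206 + 2888)) = √(-2881850 + (2122849 - 2412)/1335) = √(-2881850 + (1/1335)*2120437) = √(-2881850 + 2120437/1335) = √(-3845149313/1335) = I*√5133274332855/1335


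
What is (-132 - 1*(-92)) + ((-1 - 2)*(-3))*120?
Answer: 1040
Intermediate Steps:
(-132 - 1*(-92)) + ((-1 - 2)*(-3))*120 = (-132 + 92) - 3*(-3)*120 = -40 + 9*120 = -40 + 1080 = 1040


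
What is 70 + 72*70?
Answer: 5110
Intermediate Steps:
70 + 72*70 = 70 + 5040 = 5110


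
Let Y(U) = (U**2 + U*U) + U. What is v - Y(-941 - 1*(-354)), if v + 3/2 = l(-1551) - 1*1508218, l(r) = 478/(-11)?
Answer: -48329907/22 ≈ -2.1968e+6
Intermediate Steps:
l(r) = -478/11 (l(r) = 478*(-1/11) = -478/11)
v = -33181785/22 (v = -3/2 + (-478/11 - 1*1508218) = -3/2 + (-478/11 - 1508218) = -3/2 - 16590876/11 = -33181785/22 ≈ -1.5083e+6)
Y(U) = U + 2*U**2 (Y(U) = (U**2 + U**2) + U = 2*U**2 + U = U + 2*U**2)
v - Y(-941 - 1*(-354)) = -33181785/22 - (-941 - 1*(-354))*(1 + 2*(-941 - 1*(-354))) = -33181785/22 - (-941 + 354)*(1 + 2*(-941 + 354)) = -33181785/22 - (-587)*(1 + 2*(-587)) = -33181785/22 - (-587)*(1 - 1174) = -33181785/22 - (-587)*(-1173) = -33181785/22 - 1*688551 = -33181785/22 - 688551 = -48329907/22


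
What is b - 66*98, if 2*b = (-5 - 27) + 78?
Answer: -6445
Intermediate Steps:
b = 23 (b = ((-5 - 27) + 78)/2 = (-32 + 78)/2 = (½)*46 = 23)
b - 66*98 = 23 - 66*98 = 23 - 6468 = -6445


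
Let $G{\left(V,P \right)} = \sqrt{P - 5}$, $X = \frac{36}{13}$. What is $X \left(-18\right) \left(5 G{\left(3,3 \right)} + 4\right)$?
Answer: $- \frac{2592}{13} - \frac{3240 i \sqrt{2}}{13} \approx -199.38 - 352.47 i$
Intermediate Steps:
$X = \frac{36}{13}$ ($X = 36 \cdot \frac{1}{13} = \frac{36}{13} \approx 2.7692$)
$G{\left(V,P \right)} = \sqrt{-5 + P}$
$X \left(-18\right) \left(5 G{\left(3,3 \right)} + 4\right) = \frac{36}{13} \left(-18\right) \left(5 \sqrt{-5 + 3} + 4\right) = - \frac{648 \left(5 \sqrt{-2} + 4\right)}{13} = - \frac{648 \left(5 i \sqrt{2} + 4\right)}{13} = - \frac{648 \left(4 + 5 i \sqrt{2}\right)}{13} = - \frac{2592}{13} - \frac{3240 i \sqrt{2}}{13}$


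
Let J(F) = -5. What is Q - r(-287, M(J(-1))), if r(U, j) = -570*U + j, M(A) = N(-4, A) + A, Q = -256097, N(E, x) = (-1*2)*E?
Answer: -419690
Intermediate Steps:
N(E, x) = -2*E
M(A) = 8 + A (M(A) = -2*(-4) + A = 8 + A)
r(U, j) = j - 570*U
Q - r(-287, M(J(-1))) = -256097 - ((8 - 5) - 570*(-287)) = -256097 - (3 + 163590) = -256097 - 1*163593 = -256097 - 163593 = -419690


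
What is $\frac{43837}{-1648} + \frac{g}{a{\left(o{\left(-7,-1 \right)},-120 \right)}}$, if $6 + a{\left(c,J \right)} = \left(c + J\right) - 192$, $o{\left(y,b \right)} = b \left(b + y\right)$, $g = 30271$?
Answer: $- \frac{31738039}{255440} \approx -124.25$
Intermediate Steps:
$a{\left(c,J \right)} = -198 + J + c$ ($a{\left(c,J \right)} = -6 - \left(192 - J - c\right) = -6 + \left(-192 + J + c\right) = -198 + J + c$)
$\frac{43837}{-1648} + \frac{g}{a{\left(o{\left(-7,-1 \right)},-120 \right)}} = \frac{43837}{-1648} + \frac{30271}{-198 - 120 - \left(-1 - 7\right)} = 43837 \left(- \frac{1}{1648}\right) + \frac{30271}{-198 - 120 - -8} = - \frac{43837}{1648} + \frac{30271}{-198 - 120 + 8} = - \frac{43837}{1648} + \frac{30271}{-310} = - \frac{43837}{1648} + 30271 \left(- \frac{1}{310}\right) = - \frac{43837}{1648} - \frac{30271}{310} = - \frac{31738039}{255440}$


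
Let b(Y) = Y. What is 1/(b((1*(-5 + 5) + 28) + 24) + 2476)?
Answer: 1/2528 ≈ 0.00039557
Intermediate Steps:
1/(b((1*(-5 + 5) + 28) + 24) + 2476) = 1/(((1*(-5 + 5) + 28) + 24) + 2476) = 1/(((1*0 + 28) + 24) + 2476) = 1/(((0 + 28) + 24) + 2476) = 1/((28 + 24) + 2476) = 1/(52 + 2476) = 1/2528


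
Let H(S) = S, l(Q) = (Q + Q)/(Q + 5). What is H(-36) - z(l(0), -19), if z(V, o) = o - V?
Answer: -17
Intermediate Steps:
l(Q) = 2*Q/(5 + Q) (l(Q) = (2*Q)/(5 + Q) = 2*Q/(5 + Q))
H(-36) - z(l(0), -19) = -36 - (-19 - 2*0/(5 + 0)) = -36 - (-19 - 2*0/5) = -36 - (-19 - 1*0) = -36 - (-19 + 0) = -36 - 1*(-19) = -36 + 19 = -17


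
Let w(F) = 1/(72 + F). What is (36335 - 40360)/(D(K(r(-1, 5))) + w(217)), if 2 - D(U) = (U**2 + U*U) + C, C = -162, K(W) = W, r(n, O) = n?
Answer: -1163225/46819 ≈ -24.845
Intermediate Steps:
D(U) = 164 - 2*U**2 (D(U) = 2 - ((U**2 + U*U) - 162) = 2 - ((U**2 + U**2) - 162) = 2 - (2*U**2 - 162) = 2 - (-162 + 2*U**2) = 2 + (162 - 2*U**2) = 164 - 2*U**2)
(36335 - 40360)/(D(K(r(-1, 5))) + w(217)) = (36335 - 40360)/((164 - 2*(-1)**2) + 1/(72 + 217)) = -4025/((164 - 2*1) + 1/289) = -4025/((164 - 2) + 1/289) = -4025/(162 + 1/289) = -4025/46819/289 = -4025*289/46819 = -1163225/46819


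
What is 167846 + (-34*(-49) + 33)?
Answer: 169545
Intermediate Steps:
167846 + (-34*(-49) + 33) = 167846 + (1666 + 33) = 167846 + 1699 = 169545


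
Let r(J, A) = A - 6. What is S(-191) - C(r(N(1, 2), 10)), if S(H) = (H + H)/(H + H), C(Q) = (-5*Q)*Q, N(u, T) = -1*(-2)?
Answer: 81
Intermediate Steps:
N(u, T) = 2
r(J, A) = -6 + A
C(Q) = -5*Q**2
S(H) = 1 (S(H) = (2*H)/((2*H)) = (2*H)*(1/(2*H)) = 1)
S(-191) - C(r(N(1, 2), 10)) = 1 - (-5)*(-6 + 10)**2 = 1 - (-5)*4**2 = 1 - (-5)*16 = 1 - 1*(-80) = 1 + 80 = 81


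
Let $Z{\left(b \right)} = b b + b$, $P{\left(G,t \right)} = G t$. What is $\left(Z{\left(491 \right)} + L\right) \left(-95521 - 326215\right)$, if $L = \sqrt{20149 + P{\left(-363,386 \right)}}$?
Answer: $-101879608992 - 421736 i \sqrt{119969} \approx -1.0188 \cdot 10^{11} - 1.4607 \cdot 10^{8} i$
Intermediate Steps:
$Z{\left(b \right)} = b + b^{2}$ ($Z{\left(b \right)} = b^{2} + b = b + b^{2}$)
$L = i \sqrt{119969}$ ($L = \sqrt{20149 - 140118} = \sqrt{-119969} = i \sqrt{119969} \approx 346.37 i$)
$\left(Z{\left(491 \right)} + L\right) \left(-95521 - 326215\right) = \left(491 \left(1 + 491\right) + i \sqrt{119969}\right) \left(-95521 - 326215\right) = \left(491 \cdot 492 + i \sqrt{119969}\right) \left(-421736\right) = \left(241572 + i \sqrt{119969}\right) \left(-421736\right) = -101879608992 - 421736 i \sqrt{119969}$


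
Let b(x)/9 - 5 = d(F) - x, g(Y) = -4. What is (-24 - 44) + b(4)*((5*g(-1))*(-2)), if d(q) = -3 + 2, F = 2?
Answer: -68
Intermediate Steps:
d(q) = -1
b(x) = 36 - 9*x (b(x) = 45 + 9*(-1 - x) = 45 + (-9 - 9*x) = 36 - 9*x)
(-24 - 44) + b(4)*((5*g(-1))*(-2)) = (-24 - 44) + (36 - 9*4)*((5*(-4))*(-2)) = -68 + (36 - 36)*(-20*(-2)) = -68 + 0*40 = -68 + 0 = -68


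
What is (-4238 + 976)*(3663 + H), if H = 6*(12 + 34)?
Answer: -12849018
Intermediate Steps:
H = 276 (H = 6*46 = 276)
(-4238 + 976)*(3663 + H) = (-4238 + 976)*(3663 + 276) = -3262*3939 = -12849018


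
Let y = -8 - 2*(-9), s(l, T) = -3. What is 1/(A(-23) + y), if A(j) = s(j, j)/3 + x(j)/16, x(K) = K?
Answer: 16/121 ≈ 0.13223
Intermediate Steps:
A(j) = -1 + j/16 (A(j) = -3/3 + j/16 = -3*1/3 + j*(1/16) = -1 + j/16)
y = 10 (y = -8 + 18 = 10)
1/(A(-23) + y) = 1/((-1 + (1/16)*(-23)) + 10) = 1/((-1 - 23/16) + 10) = 1/(-39/16 + 10) = 1/(121/16) = 16/121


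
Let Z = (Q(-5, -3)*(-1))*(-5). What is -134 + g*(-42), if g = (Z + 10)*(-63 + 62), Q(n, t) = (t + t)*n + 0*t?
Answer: 6586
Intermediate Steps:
Q(n, t) = 2*n*t (Q(n, t) = (2*t)*n + 0 = 2*n*t + 0 = 2*n*t)
Z = 150 (Z = ((2*(-5)*(-3))*(-1))*(-5) = (30*(-1))*(-5) = -30*(-5) = 150)
g = -160 (g = (150 + 10)*(-63 + 62) = 160*(-1) = -160)
-134 + g*(-42) = -134 - 160*(-42) = -134 + 6720 = 6586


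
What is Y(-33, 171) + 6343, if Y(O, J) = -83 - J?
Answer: 6089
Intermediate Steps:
Y(-33, 171) + 6343 = (-83 - 1*171) + 6343 = (-83 - 171) + 6343 = -254 + 6343 = 6089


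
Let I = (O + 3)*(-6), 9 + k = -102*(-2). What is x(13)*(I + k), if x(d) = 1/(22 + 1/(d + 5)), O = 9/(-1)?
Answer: 4158/397 ≈ 10.474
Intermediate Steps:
k = 195 (k = -9 - 102*(-2) = -9 + 204 = 195)
O = -9 (O = 9*(-1) = -9)
I = 36 (I = (-9 + 3)*(-6) = -6*(-6) = 36)
x(d) = 1/(22 + 1/(5 + d))
x(13)*(I + k) = ((5 + 13)/(111 + 22*13))*(36 + 195) = (18/(111 + 286))*231 = (18/397)*231 = 4158/397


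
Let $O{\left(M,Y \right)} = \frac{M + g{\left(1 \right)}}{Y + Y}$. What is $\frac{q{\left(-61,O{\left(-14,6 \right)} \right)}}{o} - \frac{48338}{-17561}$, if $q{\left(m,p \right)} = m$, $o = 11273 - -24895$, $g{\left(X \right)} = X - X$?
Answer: $\frac{1747217563}{635146248} \approx 2.7509$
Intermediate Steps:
$g{\left(X \right)} = 0$
$O{\left(M,Y \right)} = \frac{M}{2 Y}$ ($O{\left(M,Y \right)} = \frac{M + 0}{Y + Y} = \frac{M}{2 Y}$)
$o = 36168$ ($o = 11273 + 24895 = 36168$)
$\frac{q{\left(-61,O{\left(-14,6 \right)} \right)}}{o} - \frac{48338}{-17561} = - \frac{61}{36168} - \frac{48338}{-17561} = \left(-61\right) \frac{1}{36168} - - \frac{48338}{17561} = - \frac{61}{36168} + \frac{48338}{17561} = \frac{1747217563}{635146248}$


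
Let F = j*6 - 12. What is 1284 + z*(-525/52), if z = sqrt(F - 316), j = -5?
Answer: 1284 - 525*I*sqrt(358)/52 ≈ 1284.0 - 191.03*I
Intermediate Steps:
F = -42 (F = -5*6 - 12 = -30 - 12 = -42)
z = I*sqrt(358) (z = sqrt(-42 - 316) = sqrt(-358) = I*sqrt(358) ≈ 18.921*I)
1284 + z*(-525/52) = 1284 + (I*sqrt(358))*(-525/52) = 1284 - 525*I*sqrt(358)/52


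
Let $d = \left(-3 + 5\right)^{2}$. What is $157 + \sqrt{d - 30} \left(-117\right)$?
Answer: $157 - 117 i \sqrt{26} \approx 157.0 - 596.58 i$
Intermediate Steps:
$d = 4$ ($d = 2^{2} = 4$)
$157 + \sqrt{d - 30} \left(-117\right) = 157 + \sqrt{4 - 30} \left(-117\right) = 157 + \sqrt{-26} \left(-117\right) = 157 + i \sqrt{26} \left(-117\right) = 157 - 117 i \sqrt{26}$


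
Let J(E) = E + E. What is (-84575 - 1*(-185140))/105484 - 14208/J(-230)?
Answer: 386244143/12130660 ≈ 31.840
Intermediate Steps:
J(E) = 2*E
(-84575 - 1*(-185140))/105484 - 14208/J(-230) = (-84575 - 1*(-185140))/105484 - 14208/(2*(-230)) = (-84575 + 185140)*(1/105484) - 14208/(-460) = 100565*(1/105484) - 14208*(-1/460) = 100565/105484 + 3552/115 = 386244143/12130660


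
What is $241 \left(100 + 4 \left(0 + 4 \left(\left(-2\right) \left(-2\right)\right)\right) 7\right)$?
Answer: $132068$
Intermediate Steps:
$241 \left(100 + 4 \left(0 + 4 \left(\left(-2\right) \left(-2\right)\right)\right) 7\right) = 241 \left(100 + 4 \left(0 + 4 \cdot 4\right) 7\right) = 241 \left(100 + 4 \left(0 + 16\right) 7\right) = 241 \left(100 + 4 \cdot 16 \cdot 7\right) = 241 \left(100 + 64 \cdot 7\right) = 241 \left(100 + 448\right) = 241 \cdot 548 = 132068$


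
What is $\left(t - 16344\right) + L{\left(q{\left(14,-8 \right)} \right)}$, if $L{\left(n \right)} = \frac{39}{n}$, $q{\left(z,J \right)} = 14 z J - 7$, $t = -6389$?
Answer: $- \frac{11934838}{525} \approx -22733.0$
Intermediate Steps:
$q{\left(z,J \right)} = -7 + 14 J z$ ($q{\left(z,J \right)} = 14 J z - 7 = -7 + 14 J z$)
$\left(t - 16344\right) + L{\left(q{\left(14,-8 \right)} \right)} = \left(-6389 - 16344\right) + \frac{39}{-7 + 14 \left(-8\right) 14} = -22733 + \frac{39}{-7 - 1568} = -22733 + \frac{39}{-1575} = -22733 + 39 \left(- \frac{1}{1575}\right) = -22733 - \frac{13}{525} = - \frac{11934838}{525}$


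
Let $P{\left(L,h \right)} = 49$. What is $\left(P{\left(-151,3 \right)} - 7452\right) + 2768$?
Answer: $-4635$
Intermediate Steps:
$\left(P{\left(-151,3 \right)} - 7452\right) + 2768 = \left(49 - 7452\right) + 2768 = -7403 + 2768 = -4635$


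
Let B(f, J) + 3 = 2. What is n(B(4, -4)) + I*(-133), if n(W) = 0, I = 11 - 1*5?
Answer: -798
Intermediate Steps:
B(f, J) = -1 (B(f, J) = -3 + 2 = -1)
I = 6 (I = 11 - 5 = 6)
n(B(4, -4)) + I*(-133) = 0 + 6*(-133) = 0 - 798 = -798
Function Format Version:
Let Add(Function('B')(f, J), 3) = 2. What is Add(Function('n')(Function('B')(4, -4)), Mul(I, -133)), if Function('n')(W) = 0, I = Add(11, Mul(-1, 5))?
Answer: -798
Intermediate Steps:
Function('B')(f, J) = -1 (Function('B')(f, J) = Add(-3, 2) = -1)
I = 6 (I = Add(11, -5) = 6)
Add(Function('n')(Function('B')(4, -4)), Mul(I, -133)) = Add(0, Mul(6, -133)) = Add(0, -798) = -798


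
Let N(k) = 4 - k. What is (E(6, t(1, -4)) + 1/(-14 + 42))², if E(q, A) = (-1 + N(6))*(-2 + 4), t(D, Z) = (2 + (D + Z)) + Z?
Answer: 27889/784 ≈ 35.573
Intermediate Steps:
t(D, Z) = 2 + D + 2*Z (t(D, Z) = (2 + D + Z) + Z = 2 + D + 2*Z)
E(q, A) = -6 (E(q, A) = (-1 + (4 - 1*6))*(-2 + 4) = (-1 + (4 - 6))*2 = (-1 - 2)*2 = -3*2 = -6)
(E(6, t(1, -4)) + 1/(-14 + 42))² = (-6 + 1/(-14 + 42))² = (-6 + 1/28)² = (-167/28)² = 27889/784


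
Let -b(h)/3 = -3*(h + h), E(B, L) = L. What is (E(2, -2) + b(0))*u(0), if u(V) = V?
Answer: 0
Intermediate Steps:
b(h) = 18*h (b(h) = -(-9)*(h + h) = -(-9)*2*h = -(-18)*h = 18*h)
(E(2, -2) + b(0))*u(0) = (-2 + 18*0)*0 = (-2 + 0)*0 = -2*0 = 0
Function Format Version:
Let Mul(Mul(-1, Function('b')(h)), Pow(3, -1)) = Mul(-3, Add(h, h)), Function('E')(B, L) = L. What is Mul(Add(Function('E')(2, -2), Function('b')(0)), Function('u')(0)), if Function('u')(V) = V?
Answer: 0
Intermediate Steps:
Function('b')(h) = Mul(18, h) (Function('b')(h) = Mul(-3, Mul(-3, Add(h, h))) = Mul(-3, Mul(-3, Mul(2, h))) = Mul(-3, Mul(-6, h)) = Mul(18, h))
Mul(Add(Function('E')(2, -2), Function('b')(0)), Function('u')(0)) = Mul(Add(-2, Mul(18, 0)), 0) = Mul(Add(-2, 0), 0) = Mul(-2, 0) = 0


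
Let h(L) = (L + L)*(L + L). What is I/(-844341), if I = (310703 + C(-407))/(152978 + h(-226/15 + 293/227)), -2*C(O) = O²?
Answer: -1761352683975/1003320178601655124 ≈ -1.7555e-6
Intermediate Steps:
C(O) = -O²/2
h(L) = 4*L² (h(L) = (2*L)*(2*L) = 4*L²)
I = 5284058051925/3564863646092 (I = (310703 - ½*(-407)²)/(152978 + 4*(-226/15 + 293/227)²) = (310703 - ½*165649)/(152978 + 4*(-226*1/15 + 293*(1/227))²) = (310703 - 165649/2)/(152978 + 4*(-226/15 + 293/227)²) = 455757/(2*(152978 + 4*(-46907/3405)²)) = 455757/(2*(152978 + 4*(2200266649/11594025))) = 455757/(2*(152978 + 8801066596/11594025)) = 455757/(2*(1782431823046/11594025)) = (455757/2)*(11594025/1782431823046) = 5284058051925/3564863646092 ≈ 1.4823)
I/(-844341) = (5284058051925/3564863646092)/(-844341) = (5284058051925/3564863646092)*(-1/844341) = -1761352683975/1003320178601655124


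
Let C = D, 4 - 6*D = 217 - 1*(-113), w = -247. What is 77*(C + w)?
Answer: -69608/3 ≈ -23203.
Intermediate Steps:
D = -163/3 (D = 2/3 - (217 - 1*(-113))/6 = 2/3 - (217 + 113)/6 = 2/3 - 1/6*330 = 2/3 - 55 = -163/3 ≈ -54.333)
C = -163/3 ≈ -54.333
77*(C + w) = 77*(-163/3 - 247) = 77*(-904/3) = -69608/3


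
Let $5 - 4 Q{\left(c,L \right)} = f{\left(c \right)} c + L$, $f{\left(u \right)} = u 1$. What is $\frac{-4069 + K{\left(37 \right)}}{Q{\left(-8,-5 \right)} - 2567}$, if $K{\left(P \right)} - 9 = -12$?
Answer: $\frac{8144}{5161} \approx 1.578$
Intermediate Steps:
$K{\left(P \right)} = -3$ ($K{\left(P \right)} = 9 - 12 = -3$)
$f{\left(u \right)} = u$
$Q{\left(c,L \right)} = \frac{5}{4} - \frac{L}{4} - \frac{c^{2}}{4}$ ($Q{\left(c,L \right)} = \frac{5}{4} - \frac{c c + L}{4} = \frac{5}{4} - \frac{c^{2} + L}{4} = \frac{5}{4} - \frac{L + c^{2}}{4} = \frac{5}{4} - \left(\frac{L}{4} + \frac{c^{2}}{4}\right) = \frac{5}{4} - \frac{L}{4} - \frac{c^{2}}{4}$)
$\frac{-4069 + K{\left(37 \right)}}{Q{\left(-8,-5 \right)} - 2567} = \frac{-4069 - 3}{\left(\frac{5}{4} - - \frac{5}{4} - \frac{\left(-8\right)^{2}}{4}\right) - 2567} = - \frac{4072}{\left(\frac{5}{4} + \frac{5}{4} - 16\right) - 2567} = - \frac{4072}{- \frac{27}{2} - 2567} = - \frac{4072}{- \frac{5161}{2}} = \left(-4072\right) \left(- \frac{2}{5161}\right) = \frac{8144}{5161}$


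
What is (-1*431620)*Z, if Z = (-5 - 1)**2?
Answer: -15538320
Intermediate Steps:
Z = 36 (Z = (-6)**2 = 36)
(-1*431620)*Z = -1*431620*36 = -431620*36 = -15538320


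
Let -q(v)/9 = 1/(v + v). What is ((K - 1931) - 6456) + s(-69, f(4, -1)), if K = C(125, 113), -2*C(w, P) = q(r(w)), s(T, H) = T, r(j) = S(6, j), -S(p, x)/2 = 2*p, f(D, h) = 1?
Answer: -270595/32 ≈ -8456.1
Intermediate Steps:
S(p, x) = -4*p
r(j) = -24 (r(j) = -4*6 = -24)
q(v) = -9/(2*v) (q(v) = -9/(v + v) = -9*1/(2*v) = -9/(2*v))
C(w, P) = -3/32 (C(w, P) = -(-9)/(4*(-24)) = -(-9)*(-1)/(4*24) = -½*3/16 = -3/32)
K = -3/32 ≈ -0.093750
((K - 1931) - 6456) + s(-69, f(4, -1)) = ((-3/32 - 1931) - 6456) - 69 = (-61795/32 - 6456) - 69 = -268387/32 - 69 = -270595/32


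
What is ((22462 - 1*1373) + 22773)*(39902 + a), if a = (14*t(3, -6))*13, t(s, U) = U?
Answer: 1702284220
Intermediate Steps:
a = -1092 (a = (14*(-6))*13 = -84*13 = -1092)
((22462 - 1*1373) + 22773)*(39902 + a) = ((22462 - 1*1373) + 22773)*(39902 - 1092) = ((22462 - 1373) + 22773)*38810 = (21089 + 22773)*38810 = 43862*38810 = 1702284220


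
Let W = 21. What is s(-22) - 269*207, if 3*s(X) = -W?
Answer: -55690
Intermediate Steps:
s(X) = -7 (s(X) = (-1*21)/3 = (⅓)*(-21) = -7)
s(-22) - 269*207 = -7 - 269*207 = -7 - 55683 = -55690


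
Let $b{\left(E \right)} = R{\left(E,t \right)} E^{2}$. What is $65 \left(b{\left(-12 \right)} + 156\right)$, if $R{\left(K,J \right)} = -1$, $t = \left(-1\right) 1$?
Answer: $780$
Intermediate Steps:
$t = -1$
$b{\left(E \right)} = - E^{2}$
$65 \left(b{\left(-12 \right)} + 156\right) = 65 \left(- \left(-12\right)^{2} + 156\right) = 65 \left(\left(-1\right) 144 + 156\right) = 65 \left(-144 + 156\right) = 65 \cdot 12 = 780$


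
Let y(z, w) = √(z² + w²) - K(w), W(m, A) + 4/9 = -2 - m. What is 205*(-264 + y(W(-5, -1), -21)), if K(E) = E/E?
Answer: -54325 + 5125*√58/9 ≈ -49988.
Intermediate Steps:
K(E) = 1
W(m, A) = -22/9 - m (W(m, A) = -4/9 + (-2 - m) = -22/9 - m)
y(z, w) = -1 + √(w² + z²) (y(z, w) = √(z² + w²) - 1*1 = √(w² + z²) - 1 = -1 + √(w² + z²))
205*(-264 + y(W(-5, -1), -21)) = 205*(-264 + (-1 + √((-21)² + (-22/9 - 1*(-5))²))) = 205*(-264 + (-1 + √(441 + (-22/9 + 5)²))) = 205*(-264 + (-1 + √(441 + (23/9)²))) = 205*(-264 + (-1 + √(441 + 529/81))) = 205*(-264 + (-1 + √(36250/81))) = 205*(-264 + (-1 + 25*√58/9)) = 205*(-265 + 25*√58/9) = -54325 + 5125*√58/9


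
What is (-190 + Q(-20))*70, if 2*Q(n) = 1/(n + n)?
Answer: -106407/8 ≈ -13301.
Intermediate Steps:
Q(n) = 1/(4*n) (Q(n) = 1/(2*(n + n)) = 1/(2*((2*n))) = (1/(2*n))/2 = 1/(4*n))
(-190 + Q(-20))*70 = (-190 + (1/4)/(-20))*70 = (-190 + (1/4)*(-1/20))*70 = (-190 - 1/80)*70 = -15201/80*70 = -106407/8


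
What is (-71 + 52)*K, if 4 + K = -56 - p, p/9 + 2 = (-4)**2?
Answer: 3534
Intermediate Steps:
p = 126 (p = -18 + 9*(-4)**2 = -18 + 9*16 = -18 + 144 = 126)
K = -186 (K = -4 + (-56 - 1*126) = -4 + (-56 - 126) = -4 - 182 = -186)
(-71 + 52)*K = (-71 + 52)*(-186) = -19*(-186) = 3534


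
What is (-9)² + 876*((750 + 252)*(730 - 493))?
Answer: 208027305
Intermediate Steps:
(-9)² + 876*((750 + 252)*(730 - 493)) = 81 + 876*(1002*237) = 81 + 876*237474 = 81 + 208027224 = 208027305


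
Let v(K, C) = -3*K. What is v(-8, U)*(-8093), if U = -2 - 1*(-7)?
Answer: -194232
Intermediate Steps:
U = 5 (U = -2 + 7 = 5)
v(-8, U)*(-8093) = -3*(-8)*(-8093) = 24*(-8093) = -194232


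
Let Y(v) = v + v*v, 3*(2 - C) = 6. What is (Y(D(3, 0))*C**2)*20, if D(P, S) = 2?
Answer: 0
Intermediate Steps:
C = 0 (C = 2 - 1/3*6 = 2 - 2 = 0)
Y(v) = v + v**2
(Y(D(3, 0))*C**2)*20 = ((2*(1 + 2))*0**2)*20 = ((2*3)*0)*20 = (6*0)*20 = 0*20 = 0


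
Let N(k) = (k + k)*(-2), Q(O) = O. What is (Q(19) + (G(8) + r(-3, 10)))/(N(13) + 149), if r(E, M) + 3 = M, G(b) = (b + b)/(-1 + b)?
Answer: 198/679 ≈ 0.29161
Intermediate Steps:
G(b) = 2*b/(-1 + b) (G(b) = (2*b)/(-1 + b) = 2*b/(-1 + b))
r(E, M) = -3 + M
N(k) = -4*k (N(k) = (2*k)*(-2) = -4*k)
(Q(19) + (G(8) + r(-3, 10)))/(N(13) + 149) = (19 + (2*8/(-1 + 8) + (-3 + 10)))/(-4*13 + 149) = (19 + (2*8/7 + 7))/(-52 + 149) = (19 + (2*8*(⅐) + 7))/97 = (19 + (16/7 + 7))*(1/97) = (19 + 65/7)*(1/97) = (198/7)*(1/97) = 198/679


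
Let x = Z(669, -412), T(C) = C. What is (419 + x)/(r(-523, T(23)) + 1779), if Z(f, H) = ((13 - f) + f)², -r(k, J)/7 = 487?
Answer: -294/815 ≈ -0.36074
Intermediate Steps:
r(k, J) = -3409 (r(k, J) = -7*487 = -3409)
Z(f, H) = 169 (Z(f, H) = 13² = 169)
x = 169
(419 + x)/(r(-523, T(23)) + 1779) = (419 + 169)/(-3409 + 1779) = 588/(-1630) = 588*(-1/1630) = -294/815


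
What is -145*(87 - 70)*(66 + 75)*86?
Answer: -29890590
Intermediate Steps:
-145*(87 - 70)*(66 + 75)*86 = -2465*141*86 = -145*2397*86 = -347565*86 = -29890590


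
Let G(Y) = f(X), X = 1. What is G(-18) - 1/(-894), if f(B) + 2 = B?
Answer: -893/894 ≈ -0.99888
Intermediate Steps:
f(B) = -2 + B
G(Y) = -1 (G(Y) = -2 + 1 = -1)
G(-18) - 1/(-894) = -1 - 1/(-894) = -1 - 1*(-1/894) = -1 + 1/894 = -893/894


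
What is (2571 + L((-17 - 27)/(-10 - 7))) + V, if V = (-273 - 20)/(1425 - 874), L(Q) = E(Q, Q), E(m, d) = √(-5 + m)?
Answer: 1416328/551 + I*√697/17 ≈ 2570.5 + 1.553*I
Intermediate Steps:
L(Q) = √(-5 + Q)
V = -293/551 ≈ -0.53176
(2571 + L((-17 - 27)/(-10 - 7))) + V = (2571 + √(-5 + (-17 - 27)/(-10 - 7))) - 293/551 = (2571 + √(-5 - 44/(-17))) - 293/551 = (2571 + √(-5 - 44*(-1/17))) - 293/551 = (2571 + √(-5 + 44/17)) - 293/551 = (2571 + √(-41/17)) - 293/551 = (2571 + I*√697/17) - 293/551 = 1416328/551 + I*√697/17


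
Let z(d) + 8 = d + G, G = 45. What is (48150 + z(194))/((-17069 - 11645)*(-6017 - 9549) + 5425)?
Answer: 16127/148989183 ≈ 0.00010824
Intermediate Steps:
z(d) = 37 + d (z(d) = -8 + (d + 45) = -8 + (45 + d) = 37 + d)
(48150 + z(194))/((-17069 - 11645)*(-6017 - 9549) + 5425) = (48150 + (37 + 194))/((-17069 - 11645)*(-6017 - 9549) + 5425) = (48150 + 231)/(-28714*(-15566) + 5425) = 48381/(446962124 + 5425) = 48381/446967549 = 48381*(1/446967549) = 16127/148989183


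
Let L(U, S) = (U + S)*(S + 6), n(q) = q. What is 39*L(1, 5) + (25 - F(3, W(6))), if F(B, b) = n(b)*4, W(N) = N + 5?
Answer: 2555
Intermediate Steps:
W(N) = 5 + N
F(B, b) = 4*b (F(B, b) = b*4 = 4*b)
L(U, S) = (6 + S)*(S + U) (L(U, S) = (S + U)*(6 + S) = (6 + S)*(S + U))
39*L(1, 5) + (25 - F(3, W(6))) = 39*(5² + 6*5 + 6*1 + 5*1) + (25 - 4*(5 + 6)) = 39*(25 + 30 + 6 + 5) + (25 - 4*11) = 39*66 + (25 - 1*44) = 2574 + (25 - 44) = 2574 - 19 = 2555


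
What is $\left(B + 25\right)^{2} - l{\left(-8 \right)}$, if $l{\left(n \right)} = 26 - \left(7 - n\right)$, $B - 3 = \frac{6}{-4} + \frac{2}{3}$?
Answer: $\frac{26173}{36} \approx 727.03$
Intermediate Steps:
$B = \frac{13}{6}$ ($B = 3 + \left(\frac{6}{-4} + \frac{2}{3}\right) = 3 + \left(6 \left(- \frac{1}{4}\right) + 2 \cdot \frac{1}{3}\right) = 3 + \left(- \frac{3}{2} + \frac{2}{3}\right) = 3 - \frac{5}{6} = \frac{13}{6} \approx 2.1667$)
$l{\left(n \right)} = 19 + n$ ($l{\left(n \right)} = 26 + \left(-7 + n\right) = 19 + n$)
$\left(B + 25\right)^{2} - l{\left(-8 \right)} = \left(\frac{13}{6} + 25\right)^{2} - \left(19 - 8\right) = \left(\frac{163}{6}\right)^{2} - 11 = \frac{26569}{36} - 11 = \frac{26173}{36}$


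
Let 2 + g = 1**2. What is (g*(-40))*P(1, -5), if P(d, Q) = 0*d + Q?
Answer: -200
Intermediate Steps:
P(d, Q) = Q (P(d, Q) = 0 + Q = Q)
g = -1 (g = -2 + 1**2 = -2 + 1 = -1)
(g*(-40))*P(1, -5) = -1*(-40)*(-5) = 40*(-5) = -200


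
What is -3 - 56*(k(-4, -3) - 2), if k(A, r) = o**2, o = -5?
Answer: -1291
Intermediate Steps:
k(A, r) = 25 (k(A, r) = (-5)**2 = 25)
-3 - 56*(k(-4, -3) - 2) = -3 - 56*(25 - 2) = -3 - 56*23 = -3 - 14*92 = -3 - 1288 = -1291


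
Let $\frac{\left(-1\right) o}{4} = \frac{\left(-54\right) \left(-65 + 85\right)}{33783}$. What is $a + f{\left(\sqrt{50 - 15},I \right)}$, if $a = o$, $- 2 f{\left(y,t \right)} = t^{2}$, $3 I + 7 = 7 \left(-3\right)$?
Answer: $- \frac{4401352}{101349} \approx -43.428$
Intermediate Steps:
$I = - \frac{28}{3}$ ($I = - \frac{7}{3} + \frac{7 \left(-3\right)}{3} = - \frac{7}{3} + \frac{1}{3} \left(-21\right) = - \frac{7}{3} - 7 = - \frac{28}{3} \approx -9.3333$)
$f{\left(y,t \right)} = - \frac{t^{2}}{2}$
$o = \frac{1440}{11261}$ ($o = - 4 \frac{\left(-54\right) \left(-65 + 85\right)}{33783} = - 4 \left(-54\right) 20 \cdot \frac{1}{33783} = - 4 \left(\left(-1080\right) \frac{1}{33783}\right) = \left(-4\right) \left(- \frac{360}{11261}\right) = \frac{1440}{11261} \approx 0.12787$)
$a = \frac{1440}{11261} \approx 0.12787$
$a + f{\left(\sqrt{50 - 15},I \right)} = \frac{1440}{11261} - \frac{\left(- \frac{28}{3}\right)^{2}}{2} = \frac{1440}{11261} - \frac{392}{9} = - \frac{4401352}{101349}$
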